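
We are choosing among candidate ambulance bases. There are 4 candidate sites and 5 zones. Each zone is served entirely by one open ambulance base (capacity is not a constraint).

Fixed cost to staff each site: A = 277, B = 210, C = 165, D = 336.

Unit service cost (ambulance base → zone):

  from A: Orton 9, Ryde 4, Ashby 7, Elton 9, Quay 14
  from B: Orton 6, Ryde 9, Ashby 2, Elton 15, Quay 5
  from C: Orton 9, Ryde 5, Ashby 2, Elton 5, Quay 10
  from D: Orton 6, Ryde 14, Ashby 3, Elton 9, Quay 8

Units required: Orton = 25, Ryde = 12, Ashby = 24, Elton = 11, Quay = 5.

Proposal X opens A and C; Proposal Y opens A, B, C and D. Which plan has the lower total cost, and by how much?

Proposal X: {A, C}: Orton→A 9·25=225, Ryde→A 4·12=48, Ashby→C 2·24=48, Elton→C 5·11=55, Quay→C 10·5=50. Service 426; fixed 442; total 868.
Proposal Y: {A, B, C, D}: Orton→B 6·25=150, Ryde→A 4·12=48, Ashby→B 2·24=48, Elton→C 5·11=55, Quay→B 5·5=25. Service 326; fixed 988; total 1314.
Difference: |868 − 1314| = 446.

Proposal X is cheaper by 446.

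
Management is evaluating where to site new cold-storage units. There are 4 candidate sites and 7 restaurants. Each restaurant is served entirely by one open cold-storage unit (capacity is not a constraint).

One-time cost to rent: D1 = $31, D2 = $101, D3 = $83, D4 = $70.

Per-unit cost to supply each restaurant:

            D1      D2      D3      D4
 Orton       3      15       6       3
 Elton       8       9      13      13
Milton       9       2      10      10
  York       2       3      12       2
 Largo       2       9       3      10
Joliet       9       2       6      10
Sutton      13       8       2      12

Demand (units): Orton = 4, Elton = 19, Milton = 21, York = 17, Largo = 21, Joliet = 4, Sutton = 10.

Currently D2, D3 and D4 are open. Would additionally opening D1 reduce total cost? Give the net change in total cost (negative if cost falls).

Yes — net change −9 (cost falls by 9).

Current service cost with {D2, D3, D4}: 350.
Adding D1: each restaurant re-picks its cheapest; new service cost 310, saving 40.
Extra fixed cost: 31. Net change = 31 − 40 = -9.
(Totals: 604 → 595.)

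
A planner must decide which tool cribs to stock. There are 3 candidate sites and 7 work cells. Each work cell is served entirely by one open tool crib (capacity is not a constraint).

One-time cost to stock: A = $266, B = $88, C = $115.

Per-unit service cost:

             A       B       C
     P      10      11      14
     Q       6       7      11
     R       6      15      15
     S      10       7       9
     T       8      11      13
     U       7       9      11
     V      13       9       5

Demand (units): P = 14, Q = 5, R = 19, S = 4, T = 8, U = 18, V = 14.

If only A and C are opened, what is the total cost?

Total cost: 961

Each work cell is assigned to its cheapest site among the open ones.
{A, C}: P→A 10·14=140, Q→A 6·5=30, R→A 6·19=114, S→C 9·4=36, T→A 8·8=64, U→A 7·18=126, V→C 5·14=70. Service 580; fixed 381; total 961.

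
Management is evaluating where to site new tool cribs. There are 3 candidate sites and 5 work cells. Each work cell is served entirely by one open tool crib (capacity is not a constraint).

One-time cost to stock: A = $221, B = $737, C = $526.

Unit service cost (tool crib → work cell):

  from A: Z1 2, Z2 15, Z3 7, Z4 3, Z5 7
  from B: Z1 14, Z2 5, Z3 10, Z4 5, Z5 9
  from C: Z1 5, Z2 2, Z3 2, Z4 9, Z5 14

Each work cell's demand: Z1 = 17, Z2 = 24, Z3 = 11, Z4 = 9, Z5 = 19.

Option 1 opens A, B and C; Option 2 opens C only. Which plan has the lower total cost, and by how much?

Option 1: {A, B, C}: Z1→A 2·17=34, Z2→C 2·24=48, Z3→C 2·11=22, Z4→A 3·9=27, Z5→A 7·19=133. Service 264; fixed 1484; total 1748.
Option 2: {C}: Z1→C 5·17=85, Z2→C 2·24=48, Z3→C 2·11=22, Z4→C 9·9=81, Z5→C 14·19=266. Service 502; fixed 526; total 1028.
Difference: |1748 − 1028| = 720.

Option 2 is cheaper by 720.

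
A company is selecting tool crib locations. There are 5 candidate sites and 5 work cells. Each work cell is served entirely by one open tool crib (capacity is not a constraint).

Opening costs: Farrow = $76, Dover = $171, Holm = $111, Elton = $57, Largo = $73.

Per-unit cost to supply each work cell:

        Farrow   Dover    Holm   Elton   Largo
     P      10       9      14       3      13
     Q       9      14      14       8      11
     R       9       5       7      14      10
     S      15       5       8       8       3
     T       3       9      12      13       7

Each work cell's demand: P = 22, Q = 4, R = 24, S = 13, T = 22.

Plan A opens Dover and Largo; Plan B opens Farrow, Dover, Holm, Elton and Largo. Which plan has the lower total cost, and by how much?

Plan A: {Dover, Largo}: P→Dover 9·22=198, Q→Largo 11·4=44, R→Dover 5·24=120, S→Largo 3·13=39, T→Largo 7·22=154. Service 555; fixed 244; total 799.
Plan B: {Farrow, Dover, Holm, Elton, Largo}: P→Elton 3·22=66, Q→Elton 8·4=32, R→Dover 5·24=120, S→Largo 3·13=39, T→Farrow 3·22=66. Service 323; fixed 488; total 811.
Difference: |799 − 811| = 12.

Plan A is cheaper by 12.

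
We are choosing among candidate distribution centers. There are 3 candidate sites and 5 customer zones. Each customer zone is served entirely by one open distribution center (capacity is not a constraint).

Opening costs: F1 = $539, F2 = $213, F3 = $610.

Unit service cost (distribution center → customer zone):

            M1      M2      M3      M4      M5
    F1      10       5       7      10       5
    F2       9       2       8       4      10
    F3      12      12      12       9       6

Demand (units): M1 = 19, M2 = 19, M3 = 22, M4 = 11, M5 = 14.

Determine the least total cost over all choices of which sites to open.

For any fixed open set, each customer zone goes to its cheapest open site; total = fixed + service.
{F2}: M1→F2 9·19=171, M2→F2 2·19=38, M3→F2 8·22=176, M4→F2 4·11=44, M5→F2 10·14=140. Service 569; fixed 213; total 782.
{F1}: M1→F1 10·19=190, M2→F1 5·19=95, M3→F1 7·22=154, M4→F1 10·11=110, M5→F1 5·14=70. Service 619; fixed 539; total 1158.
{F1, F2}: M1→F2 9·19=171, M2→F2 2·19=38, M3→F1 7·22=154, M4→F2 4·11=44, M5→F1 5·14=70. Service 477; fixed 752; total 1229.
{F1, F2, F3}: service 477 + fixed 1362 = 1839
No other subset beats 782.

Minimum total cost: 782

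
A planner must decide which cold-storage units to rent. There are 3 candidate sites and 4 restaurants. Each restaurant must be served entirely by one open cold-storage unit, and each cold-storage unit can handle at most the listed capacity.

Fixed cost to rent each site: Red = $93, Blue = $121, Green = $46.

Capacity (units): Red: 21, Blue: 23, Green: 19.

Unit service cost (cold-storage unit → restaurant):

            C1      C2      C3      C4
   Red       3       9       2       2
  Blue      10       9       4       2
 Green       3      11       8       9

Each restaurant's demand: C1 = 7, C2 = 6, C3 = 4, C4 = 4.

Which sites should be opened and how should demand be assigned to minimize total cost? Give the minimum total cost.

Open {Red}: C1→Red 3·7=21, C2→Red 9·6=54, C3→Red 2·4=8, C4→Red 2·4=8.
Loads: Red carries 21/21. Service 91; fixed 93; total 184.
Next best feasible plan costs 230.

Minimum total cost: 184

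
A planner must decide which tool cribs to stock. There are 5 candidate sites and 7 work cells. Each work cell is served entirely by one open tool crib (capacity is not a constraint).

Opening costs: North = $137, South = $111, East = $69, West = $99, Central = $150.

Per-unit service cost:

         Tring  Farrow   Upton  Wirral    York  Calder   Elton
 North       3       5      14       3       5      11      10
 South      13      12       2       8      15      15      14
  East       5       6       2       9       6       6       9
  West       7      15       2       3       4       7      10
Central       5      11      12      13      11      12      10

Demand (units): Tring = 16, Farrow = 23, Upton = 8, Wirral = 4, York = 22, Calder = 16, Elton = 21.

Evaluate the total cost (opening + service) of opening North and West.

Each work cell is assigned to its cheapest site among the open ones.
{North, West}: Tring→North 3·16=48, Farrow→North 5·23=115, Upton→West 2·8=16, Wirral→North 3·4=12, York→West 4·22=88, Calder→West 7·16=112, Elton→North 10·21=210. Service 601; fixed 236; total 837.

Total cost: 837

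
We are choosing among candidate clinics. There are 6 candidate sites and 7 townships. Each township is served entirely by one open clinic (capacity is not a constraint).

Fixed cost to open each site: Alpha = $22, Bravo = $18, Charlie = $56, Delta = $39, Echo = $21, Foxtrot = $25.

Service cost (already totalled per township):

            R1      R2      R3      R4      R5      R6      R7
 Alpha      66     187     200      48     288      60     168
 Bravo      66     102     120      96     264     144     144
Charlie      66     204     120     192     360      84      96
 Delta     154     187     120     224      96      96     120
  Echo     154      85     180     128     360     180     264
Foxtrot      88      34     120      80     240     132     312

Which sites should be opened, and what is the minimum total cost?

For any fixed open set, each township goes to its cheapest open site; total = fixed + service.
{Alpha, Delta, Foxtrot}: R1→Alpha 66, R2→Foxtrot 34, R3→Delta 120, R4→Alpha 48, R5→Delta 96, R6→Alpha 60, R7→Delta 120. Service 544; fixed 86; total 630.
{Alpha, Bravo, Delta, Foxtrot}: service 544 + fixed 104 = 648
{Alpha, Delta, Echo, Foxtrot}: service 544 + fixed 107 = 651
{Alpha, Bravo, Charlie, Delta, Echo, Foxtrot}: R1→Alpha 66, R2→Foxtrot 34, R3→Bravo 120, R4→Alpha 48, R5→Delta 96, R6→Alpha 60, R7→Charlie 96. Service 520; fixed 181; total 701.
No other subset beats 630.

Open Alpha, Delta and Foxtrot; minimum total cost 630.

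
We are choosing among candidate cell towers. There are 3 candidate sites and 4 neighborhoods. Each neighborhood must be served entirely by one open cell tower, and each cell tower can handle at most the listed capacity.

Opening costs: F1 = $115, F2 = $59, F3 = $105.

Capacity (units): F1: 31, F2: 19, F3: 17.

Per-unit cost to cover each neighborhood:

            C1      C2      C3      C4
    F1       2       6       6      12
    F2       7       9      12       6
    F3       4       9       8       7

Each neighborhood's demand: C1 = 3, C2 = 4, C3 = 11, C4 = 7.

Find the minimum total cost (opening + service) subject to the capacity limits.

Open {F1}: C1→F1 2·3=6, C2→F1 6·4=24, C3→F1 6·11=66, C4→F1 12·7=84.
Loads: F1 carries 25/31. Service 180; fixed 115; total 295.
Next best feasible plan costs 312.

Minimum total cost: 295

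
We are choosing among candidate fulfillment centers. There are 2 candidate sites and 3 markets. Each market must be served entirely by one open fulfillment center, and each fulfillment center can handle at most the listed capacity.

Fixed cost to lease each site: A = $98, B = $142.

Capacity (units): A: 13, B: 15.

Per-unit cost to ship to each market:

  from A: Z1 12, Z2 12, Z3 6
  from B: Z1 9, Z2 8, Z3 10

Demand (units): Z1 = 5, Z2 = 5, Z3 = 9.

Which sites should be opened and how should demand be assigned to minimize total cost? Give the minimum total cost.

Open {A, B}: Z1→B 9·5=45, Z2→B 8·5=40, Z3→A 6·9=54.
Loads: A carries 9/13, B carries 10/15. Service 139; fixed 240; total 379.
Next best feasible plan costs 430.

Minimum total cost: 379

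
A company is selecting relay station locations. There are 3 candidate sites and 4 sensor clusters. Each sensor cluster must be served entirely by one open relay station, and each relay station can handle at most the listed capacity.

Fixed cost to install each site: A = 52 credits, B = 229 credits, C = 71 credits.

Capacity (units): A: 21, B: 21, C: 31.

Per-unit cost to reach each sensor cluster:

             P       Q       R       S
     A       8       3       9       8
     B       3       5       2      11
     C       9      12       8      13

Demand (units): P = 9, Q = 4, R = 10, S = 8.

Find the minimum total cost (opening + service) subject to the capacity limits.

Open {A, C}: P→A 8·9=72, Q→A 3·4=12, R→C 8·10=80, S→A 8·8=64.
Loads: A carries 21/21, C carries 10/31. Service 228; fixed 123; total 351.
Next best feasible plan costs 360.

Minimum total cost: 351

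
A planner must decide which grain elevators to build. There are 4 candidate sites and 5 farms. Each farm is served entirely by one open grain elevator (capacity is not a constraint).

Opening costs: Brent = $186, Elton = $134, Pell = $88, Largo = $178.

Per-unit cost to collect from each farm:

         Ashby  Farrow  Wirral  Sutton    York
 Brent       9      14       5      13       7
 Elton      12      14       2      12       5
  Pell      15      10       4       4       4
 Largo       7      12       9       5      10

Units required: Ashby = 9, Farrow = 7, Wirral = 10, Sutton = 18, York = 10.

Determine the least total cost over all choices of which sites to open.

For any fixed open set, each farm goes to its cheapest open site; total = fixed + service.
{Pell}: Ashby→Pell 15·9=135, Farrow→Pell 10·7=70, Wirral→Pell 4·10=40, Sutton→Pell 4·18=72, York→Pell 4·10=40. Service 357; fixed 88; total 445.
{Elton, Pell}: Ashby→Elton 12·9=108, Farrow→Pell 10·7=70, Wirral→Elton 2·10=20, Sutton→Pell 4·18=72, York→Pell 4·10=40. Service 310; fixed 222; total 532.
{Pell, Largo}: service 285 + fixed 266 = 551
{Brent, Elton, Pell, Largo}: service 265 + fixed 586 = 851
(All 15 nonempty subsets were checked; Pell only is lowest.)

Minimum total cost: 445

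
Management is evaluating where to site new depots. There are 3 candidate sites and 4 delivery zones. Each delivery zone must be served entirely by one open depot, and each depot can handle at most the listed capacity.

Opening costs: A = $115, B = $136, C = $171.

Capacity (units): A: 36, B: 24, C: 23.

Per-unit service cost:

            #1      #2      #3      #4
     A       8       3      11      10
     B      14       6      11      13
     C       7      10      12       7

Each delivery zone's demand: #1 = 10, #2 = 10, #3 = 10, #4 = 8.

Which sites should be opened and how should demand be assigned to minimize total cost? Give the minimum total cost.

Minimum total cost: 551

Open {A, B}: #1→A 8·10=80, #2→A 3·10=30, #3→B 11·10=110, #4→A 10·8=80.
Loads: A carries 28/36, B carries 10/24. Service 300; fixed 251; total 551.
Next best feasible plan costs 552.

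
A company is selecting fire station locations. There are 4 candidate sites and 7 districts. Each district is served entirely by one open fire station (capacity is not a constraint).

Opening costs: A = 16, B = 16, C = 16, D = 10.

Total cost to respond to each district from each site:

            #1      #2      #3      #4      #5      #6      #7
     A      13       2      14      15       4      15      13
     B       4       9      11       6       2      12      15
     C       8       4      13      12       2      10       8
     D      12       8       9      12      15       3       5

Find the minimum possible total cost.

Minimum total cost: 63

For any fixed open set, each district goes to its cheapest open site; total = fixed + service.
{B, D}: #1→B 4, #2→D 8, #3→D 9, #4→B 6, #5→B 2, #6→D 3, #7→D 5. Service 37; fixed 26; total 63.
{C, D}: service 43 + fixed 26 = 69
{A, B, D}: service 31 + fixed 42 = 73
{A, B, C, D}: #1→B 4, #2→A 2, #3→D 9, #4→B 6, #5→B 2, #6→D 3, #7→D 5. Service 31; fixed 58; total 89.
(All 15 nonempty subsets were checked; B and D is lowest.)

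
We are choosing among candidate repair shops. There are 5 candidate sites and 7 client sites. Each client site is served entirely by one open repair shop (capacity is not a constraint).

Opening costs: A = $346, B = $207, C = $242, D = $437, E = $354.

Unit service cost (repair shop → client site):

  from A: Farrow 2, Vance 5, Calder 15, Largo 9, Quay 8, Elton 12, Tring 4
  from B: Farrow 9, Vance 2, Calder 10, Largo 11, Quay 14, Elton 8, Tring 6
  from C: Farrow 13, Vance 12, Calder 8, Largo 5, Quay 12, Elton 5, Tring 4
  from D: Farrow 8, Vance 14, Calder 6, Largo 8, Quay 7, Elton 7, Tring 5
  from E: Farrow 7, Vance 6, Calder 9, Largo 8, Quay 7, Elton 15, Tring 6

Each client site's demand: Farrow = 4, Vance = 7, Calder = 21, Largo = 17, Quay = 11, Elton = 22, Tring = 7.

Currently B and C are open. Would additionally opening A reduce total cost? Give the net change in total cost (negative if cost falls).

Current service cost with {B, C}: 573.
Adding A: each client site re-picks its cheapest; new service cost 501, saving 72.
Extra fixed cost: 346. Net change = 346 − 72 = 274.
(Totals: 1022 → 1296.)

No — net change +274 (cost rises by 274).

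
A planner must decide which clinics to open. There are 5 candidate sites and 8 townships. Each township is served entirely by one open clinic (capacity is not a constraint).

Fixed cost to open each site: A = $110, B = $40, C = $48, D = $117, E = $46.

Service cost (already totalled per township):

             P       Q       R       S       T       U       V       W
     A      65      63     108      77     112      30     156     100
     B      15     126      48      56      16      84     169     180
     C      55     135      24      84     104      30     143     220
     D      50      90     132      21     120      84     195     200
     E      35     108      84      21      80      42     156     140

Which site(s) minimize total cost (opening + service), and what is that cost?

For any fixed open set, each township goes to its cheapest open site; total = fixed + service.
{B, C, E}: P→B 15, Q→E 108, R→C 24, S→E 21, T→B 16, U→C 30, V→C 143, W→E 140. Service 497; fixed 134; total 631.
{B, E}: P→B 15, Q→E 108, R→B 48, S→E 21, T→B 16, U→E 42, V→E 156, W→E 140. Service 546; fixed 86; total 632.
{A, B}: P→B 15, Q→A 63, R→B 48, S→B 56, T→B 16, U→A 30, V→A 156, W→A 100. Service 484; fixed 150; total 634.
{A, B, C, D, E}: service 412 + fixed 361 = 773
No other subset beats 631.

Open B, C and E; minimum total cost 631.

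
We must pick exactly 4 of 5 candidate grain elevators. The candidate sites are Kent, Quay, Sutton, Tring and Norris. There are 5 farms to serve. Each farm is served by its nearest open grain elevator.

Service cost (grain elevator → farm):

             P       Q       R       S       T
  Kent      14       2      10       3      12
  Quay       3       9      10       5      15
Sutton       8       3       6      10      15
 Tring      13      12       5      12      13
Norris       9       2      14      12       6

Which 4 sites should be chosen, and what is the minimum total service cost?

With exactly 4 open, each farm uses its cheapest among the chosen.
{Kent, Quay, Tring, Norris}: P→Quay 3, Q→Kent 2, R→Tring 5, S→Kent 3, T→Norris 6. Service cost 19.
{Kent, Quay, Sutton, Norris}: service cost 20
{Quay, Sutton, Tring, Norris}: service cost 21
Among all 5 size-4 choices, {Kent, Quay, Tring, Norris} is lowest.

Choose Kent, Quay, Tring and Norris; total service cost 19.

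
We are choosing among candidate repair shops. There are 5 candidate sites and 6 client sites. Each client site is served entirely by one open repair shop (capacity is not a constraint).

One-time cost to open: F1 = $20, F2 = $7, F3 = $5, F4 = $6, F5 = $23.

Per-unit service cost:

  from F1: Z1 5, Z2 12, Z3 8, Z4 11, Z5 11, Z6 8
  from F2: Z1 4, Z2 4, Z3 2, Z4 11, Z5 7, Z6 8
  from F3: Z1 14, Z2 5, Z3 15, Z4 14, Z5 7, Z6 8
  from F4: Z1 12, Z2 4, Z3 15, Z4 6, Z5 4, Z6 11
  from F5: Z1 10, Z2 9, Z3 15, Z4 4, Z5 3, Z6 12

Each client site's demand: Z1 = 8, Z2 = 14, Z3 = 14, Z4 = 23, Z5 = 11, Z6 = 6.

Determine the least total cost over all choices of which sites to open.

Minimum total cost: 319

For any fixed open set, each client site goes to its cheapest open site; total = fixed + service.
{F2, F5}: Z1→F2 4·8=32, Z2→F2 4·14=56, Z3→F2 2·14=28, Z4→F5 4·23=92, Z5→F5 3·11=33, Z6→F2 8·6=48. Service 289; fixed 30; total 319.
{F2, F3, F5}: Z1→F2 4·8=32, Z2→F2 4·14=56, Z3→F2 2·14=28, Z4→F5 4·23=92, Z5→F5 3·11=33, Z6→F2 8·6=48. Service 289; fixed 35; total 324.
{F2, F4, F5}: Z1→F2 4·8=32, Z2→F2 4·14=56, Z3→F2 2·14=28, Z4→F5 4·23=92, Z5→F5 3·11=33, Z6→F2 8·6=48. Service 289; fixed 36; total 325.
{F1, F2, F3, F4, F5}: Z1→F2 4·8=32, Z2→F2 4·14=56, Z3→F2 2·14=28, Z4→F5 4·23=92, Z5→F5 3·11=33, Z6→F1 8·6=48. Service 289; fixed 61; total 350.
No other subset beats 319.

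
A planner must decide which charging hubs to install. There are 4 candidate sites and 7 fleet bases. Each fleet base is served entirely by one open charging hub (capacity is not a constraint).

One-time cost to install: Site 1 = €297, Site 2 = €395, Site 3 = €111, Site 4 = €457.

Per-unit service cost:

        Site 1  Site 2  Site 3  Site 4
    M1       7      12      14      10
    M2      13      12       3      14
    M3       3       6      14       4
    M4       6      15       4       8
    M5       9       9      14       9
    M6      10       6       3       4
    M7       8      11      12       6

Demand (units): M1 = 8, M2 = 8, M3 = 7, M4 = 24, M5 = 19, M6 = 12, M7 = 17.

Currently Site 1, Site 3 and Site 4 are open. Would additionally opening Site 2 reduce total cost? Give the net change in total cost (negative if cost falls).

Current service cost with {Site 1, Site 3, Site 4}: 506.
Adding Site 2: each fleet base re-picks its cheapest; new service cost 506, saving 0.
Extra fixed cost: 395. Net change = 395 − 0 = 395.
(Totals: 1371 → 1766.)

No — net change +395 (cost rises by 395).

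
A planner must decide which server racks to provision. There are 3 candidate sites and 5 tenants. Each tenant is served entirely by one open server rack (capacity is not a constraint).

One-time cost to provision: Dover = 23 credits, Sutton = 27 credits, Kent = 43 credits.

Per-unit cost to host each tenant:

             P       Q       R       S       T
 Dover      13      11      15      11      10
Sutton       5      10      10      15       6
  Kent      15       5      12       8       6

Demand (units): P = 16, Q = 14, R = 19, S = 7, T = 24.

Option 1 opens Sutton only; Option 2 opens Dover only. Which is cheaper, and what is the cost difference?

Option 1: {Sutton}: P→Sutton 5·16=80, Q→Sutton 10·14=140, R→Sutton 10·19=190, S→Sutton 15·7=105, T→Sutton 6·24=144. Service 659; fixed 27; total 686.
Option 2: {Dover}: P→Dover 13·16=208, Q→Dover 11·14=154, R→Dover 15·19=285, S→Dover 11·7=77, T→Dover 10·24=240. Service 964; fixed 23; total 987.
Difference: |686 − 987| = 301.

Option 1 is cheaper by 301.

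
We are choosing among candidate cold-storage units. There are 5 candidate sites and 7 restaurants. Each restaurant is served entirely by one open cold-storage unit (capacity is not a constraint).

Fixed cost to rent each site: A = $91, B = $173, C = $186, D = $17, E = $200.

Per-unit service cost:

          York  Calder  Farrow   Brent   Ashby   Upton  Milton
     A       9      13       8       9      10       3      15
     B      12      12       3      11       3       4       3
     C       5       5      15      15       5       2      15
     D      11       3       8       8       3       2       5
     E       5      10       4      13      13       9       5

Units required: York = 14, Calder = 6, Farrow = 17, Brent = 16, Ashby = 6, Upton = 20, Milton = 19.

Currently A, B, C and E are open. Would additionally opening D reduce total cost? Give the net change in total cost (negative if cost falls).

Yes — net change −11 (cost falls by 11).

Current service cost with {A, B, C, E}: 410.
Adding D: each restaurant re-picks its cheapest; new service cost 382, saving 28.
Extra fixed cost: 17. Net change = 17 − 28 = -11.
(Totals: 1060 → 1049.)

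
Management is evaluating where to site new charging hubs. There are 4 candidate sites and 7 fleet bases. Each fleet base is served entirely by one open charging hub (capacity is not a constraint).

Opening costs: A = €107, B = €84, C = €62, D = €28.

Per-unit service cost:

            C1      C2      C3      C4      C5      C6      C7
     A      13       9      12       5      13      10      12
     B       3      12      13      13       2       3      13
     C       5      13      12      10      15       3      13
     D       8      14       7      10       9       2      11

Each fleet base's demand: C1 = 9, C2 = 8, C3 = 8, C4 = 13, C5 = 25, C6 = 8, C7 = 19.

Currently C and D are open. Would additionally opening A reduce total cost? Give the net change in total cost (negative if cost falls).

Current service cost with {C, D}: 785.
Adding A: each fleet base re-picks its cheapest; new service cost 688, saving 97.
Extra fixed cost: 107. Net change = 107 − 97 = 10.
(Totals: 875 → 885.)

No — net change +10 (cost rises by 10).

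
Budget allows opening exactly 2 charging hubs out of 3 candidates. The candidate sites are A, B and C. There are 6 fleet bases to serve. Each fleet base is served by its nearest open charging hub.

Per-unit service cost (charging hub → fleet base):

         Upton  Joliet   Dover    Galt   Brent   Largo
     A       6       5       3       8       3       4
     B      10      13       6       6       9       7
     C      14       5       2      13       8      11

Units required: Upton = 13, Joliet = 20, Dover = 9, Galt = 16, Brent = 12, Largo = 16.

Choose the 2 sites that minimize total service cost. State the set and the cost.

With exactly 2 open, each fleet base uses its cheapest among the chosen.
{A, B}: Upton→A 6·13=78, Joliet→A 5·20=100, Dover→A 3·9=27, Galt→B 6·16=96, Brent→A 3·12=36, Largo→A 4·16=64. Service cost 401.
{A, C}: service cost 424
{B, C}: service cost 552
Among all 3 size-2 choices, {A, B} is lowest.

Choose A and B; total service cost 401.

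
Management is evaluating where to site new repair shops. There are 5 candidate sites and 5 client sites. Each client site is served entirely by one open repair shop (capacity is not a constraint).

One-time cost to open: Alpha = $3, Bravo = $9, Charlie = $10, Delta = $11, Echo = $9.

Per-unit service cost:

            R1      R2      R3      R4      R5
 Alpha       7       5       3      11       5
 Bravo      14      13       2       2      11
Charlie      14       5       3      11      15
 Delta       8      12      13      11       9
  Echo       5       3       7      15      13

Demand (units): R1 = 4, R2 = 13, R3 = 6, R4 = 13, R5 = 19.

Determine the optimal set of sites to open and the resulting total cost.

Open Alpha, Bravo and Echo; minimum total cost 213.

For any fixed open set, each client site goes to its cheapest open site; total = fixed + service.
{Alpha, Bravo, Echo}: R1→Echo 5·4=20, R2→Echo 3·13=39, R3→Bravo 2·6=12, R4→Bravo 2·13=26, R5→Alpha 5·19=95. Service 192; fixed 21; total 213.
{Alpha, Bravo, Charlie, Echo}: service 192 + fixed 31 = 223
{Alpha, Bravo, Delta, Echo}: service 192 + fixed 32 = 224
{Alpha, Bravo, Charlie, Delta, Echo}: service 192 + fixed 42 = 234
No other subset beats 213.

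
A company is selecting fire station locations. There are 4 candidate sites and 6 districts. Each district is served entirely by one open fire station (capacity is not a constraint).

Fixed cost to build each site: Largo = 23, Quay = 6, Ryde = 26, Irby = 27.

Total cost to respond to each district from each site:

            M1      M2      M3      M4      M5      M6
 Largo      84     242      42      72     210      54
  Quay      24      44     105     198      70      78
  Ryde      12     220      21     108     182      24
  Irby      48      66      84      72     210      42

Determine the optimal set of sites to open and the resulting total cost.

For any fixed open set, each district goes to its cheapest open site; total = fixed + service.
{Largo, Quay, Ryde}: M1→Ryde 12, M2→Quay 44, M3→Ryde 21, M4→Largo 72, M5→Quay 70, M6→Ryde 24. Service 243; fixed 55; total 298.
{Quay, Ryde, Irby}: service 243 + fixed 59 = 302
{Quay, Ryde}: service 279 + fixed 32 = 311
{Largo, Quay, Ryde, Irby}: M1→Ryde 12, M2→Quay 44, M3→Ryde 21, M4→Largo 72, M5→Quay 70, M6→Ryde 24. Service 243; fixed 82; total 325.
(All 15 nonempty subsets were checked; Largo, Quay and Ryde is lowest.)

Open Largo, Quay and Ryde; minimum total cost 298.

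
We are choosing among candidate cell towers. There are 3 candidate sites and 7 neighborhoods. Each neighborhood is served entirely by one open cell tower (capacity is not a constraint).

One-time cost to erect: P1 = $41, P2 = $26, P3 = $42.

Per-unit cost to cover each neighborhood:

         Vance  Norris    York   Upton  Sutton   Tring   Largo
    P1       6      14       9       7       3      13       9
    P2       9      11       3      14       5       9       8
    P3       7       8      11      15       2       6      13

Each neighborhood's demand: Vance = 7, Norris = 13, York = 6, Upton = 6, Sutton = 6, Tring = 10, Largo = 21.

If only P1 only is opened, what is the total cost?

Each neighborhood is assigned to its cheapest site among the open ones.
{P1}: Vance→P1 6·7=42, Norris→P1 14·13=182, York→P1 9·6=54, Upton→P1 7·6=42, Sutton→P1 3·6=18, Tring→P1 13·10=130, Largo→P1 9·21=189. Service 657; fixed 41; total 698.

Total cost: 698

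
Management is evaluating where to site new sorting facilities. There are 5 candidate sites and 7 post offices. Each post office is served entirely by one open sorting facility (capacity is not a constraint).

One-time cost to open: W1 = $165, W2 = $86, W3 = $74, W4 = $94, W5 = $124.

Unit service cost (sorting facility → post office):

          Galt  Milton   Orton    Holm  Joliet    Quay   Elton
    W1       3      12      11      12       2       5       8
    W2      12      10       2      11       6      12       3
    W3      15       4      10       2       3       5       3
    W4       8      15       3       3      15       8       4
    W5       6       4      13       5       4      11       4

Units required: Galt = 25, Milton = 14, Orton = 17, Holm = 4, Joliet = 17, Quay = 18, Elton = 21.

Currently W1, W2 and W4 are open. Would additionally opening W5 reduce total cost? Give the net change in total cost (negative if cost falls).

Current service cost with {W1, W2, W4}: 448.
Adding W5: each post office re-picks its cheapest; new service cost 364, saving 84.
Extra fixed cost: 124. Net change = 124 − 84 = 40.
(Totals: 793 → 833.)

No — net change +40 (cost rises by 40).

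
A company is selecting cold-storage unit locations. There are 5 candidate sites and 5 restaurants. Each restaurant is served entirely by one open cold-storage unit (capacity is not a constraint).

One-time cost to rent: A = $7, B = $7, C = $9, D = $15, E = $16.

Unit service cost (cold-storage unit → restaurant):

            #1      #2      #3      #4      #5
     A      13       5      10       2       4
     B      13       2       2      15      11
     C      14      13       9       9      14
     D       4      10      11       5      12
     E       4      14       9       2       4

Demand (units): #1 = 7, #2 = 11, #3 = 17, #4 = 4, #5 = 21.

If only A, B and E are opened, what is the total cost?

Total cost: 206

Each restaurant is assigned to its cheapest site among the open ones.
{A, B, E}: #1→E 4·7=28, #2→B 2·11=22, #3→B 2·17=34, #4→A 2·4=8, #5→A 4·21=84. Service 176; fixed 30; total 206.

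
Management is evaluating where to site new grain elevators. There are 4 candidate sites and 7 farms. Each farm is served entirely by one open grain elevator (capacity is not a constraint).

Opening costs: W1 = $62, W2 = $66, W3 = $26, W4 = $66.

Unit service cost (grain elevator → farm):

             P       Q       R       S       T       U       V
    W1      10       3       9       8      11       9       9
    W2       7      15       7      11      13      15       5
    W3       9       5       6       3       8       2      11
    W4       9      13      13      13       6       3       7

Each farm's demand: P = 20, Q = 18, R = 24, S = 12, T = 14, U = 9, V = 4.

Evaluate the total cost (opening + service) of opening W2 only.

Total cost: 1113

Each farm is assigned to its cheapest site among the open ones.
{W2}: P→W2 7·20=140, Q→W2 15·18=270, R→W2 7·24=168, S→W2 11·12=132, T→W2 13·14=182, U→W2 15·9=135, V→W2 5·4=20. Service 1047; fixed 66; total 1113.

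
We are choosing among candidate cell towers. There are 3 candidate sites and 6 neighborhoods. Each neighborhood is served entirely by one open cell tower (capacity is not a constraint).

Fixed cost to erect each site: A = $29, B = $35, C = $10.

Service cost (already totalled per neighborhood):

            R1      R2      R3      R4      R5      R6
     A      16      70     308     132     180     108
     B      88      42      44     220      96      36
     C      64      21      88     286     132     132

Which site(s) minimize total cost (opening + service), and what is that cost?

Open A, B and C; minimum total cost 419.

For any fixed open set, each neighborhood goes to its cheapest open site; total = fixed + service.
{A, B, C}: R1→A 16, R2→C 21, R3→B 44, R4→A 132, R5→B 96, R6→B 36. Service 345; fixed 74; total 419.
{A, B}: R1→A 16, R2→B 42, R3→B 44, R4→A 132, R5→B 96, R6→B 36. Service 366; fixed 64; total 430.
{B, C}: service 481 + fixed 45 = 526
{C}: service 723 + fixed 10 = 733
No other subset beats 419.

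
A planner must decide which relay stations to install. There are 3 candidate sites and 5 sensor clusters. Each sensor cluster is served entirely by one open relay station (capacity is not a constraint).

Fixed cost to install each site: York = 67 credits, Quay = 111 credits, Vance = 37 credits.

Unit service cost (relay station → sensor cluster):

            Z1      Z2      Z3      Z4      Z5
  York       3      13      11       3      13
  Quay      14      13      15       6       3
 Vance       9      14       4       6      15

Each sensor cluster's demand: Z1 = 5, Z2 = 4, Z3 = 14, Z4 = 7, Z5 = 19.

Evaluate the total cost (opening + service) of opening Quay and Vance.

Each sensor cluster is assigned to its cheapest site among the open ones.
{Quay, Vance}: Z1→Vance 9·5=45, Z2→Quay 13·4=52, Z3→Vance 4·14=56, Z4→Quay 6·7=42, Z5→Quay 3·19=57. Service 252; fixed 148; total 400.

Total cost: 400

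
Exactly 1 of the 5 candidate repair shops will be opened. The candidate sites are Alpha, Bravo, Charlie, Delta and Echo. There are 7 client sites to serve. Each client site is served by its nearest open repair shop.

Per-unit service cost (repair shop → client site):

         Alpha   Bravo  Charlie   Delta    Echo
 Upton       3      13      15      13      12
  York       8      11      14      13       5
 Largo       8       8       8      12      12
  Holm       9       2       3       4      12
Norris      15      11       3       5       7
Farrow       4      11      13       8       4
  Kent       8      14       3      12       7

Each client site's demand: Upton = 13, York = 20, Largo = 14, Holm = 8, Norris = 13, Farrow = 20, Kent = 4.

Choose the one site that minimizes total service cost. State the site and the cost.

Choose Alpha only; total service cost 690.

With exactly 1 open, each client site uses its cheapest among the chosen.
{Alpha}: Upton→Alpha 3·13=39, York→Alpha 8·20=160, Largo→Alpha 8·14=112, Holm→Alpha 9·8=72, Norris→Alpha 15·13=195, Farrow→Alpha 4·20=80, Kent→Alpha 8·4=32. Service cost 690.
{Echo}: service cost 719
{Delta}: service cost 902
Among all 5 size-1 choices, {Alpha} is lowest.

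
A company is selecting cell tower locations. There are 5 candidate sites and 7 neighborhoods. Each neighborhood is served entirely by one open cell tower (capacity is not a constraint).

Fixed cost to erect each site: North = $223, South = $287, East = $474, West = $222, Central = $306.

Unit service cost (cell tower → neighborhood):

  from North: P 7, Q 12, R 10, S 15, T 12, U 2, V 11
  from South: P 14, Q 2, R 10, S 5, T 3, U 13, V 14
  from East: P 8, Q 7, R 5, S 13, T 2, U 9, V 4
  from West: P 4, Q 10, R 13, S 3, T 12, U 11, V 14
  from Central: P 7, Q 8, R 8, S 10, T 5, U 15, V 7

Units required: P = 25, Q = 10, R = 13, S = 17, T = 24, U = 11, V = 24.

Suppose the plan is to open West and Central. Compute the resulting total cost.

Each neighborhood is assigned to its cheapest site among the open ones.
{West, Central}: P→West 4·25=100, Q→Central 8·10=80, R→Central 8·13=104, S→West 3·17=51, T→Central 5·24=120, U→West 11·11=121, V→Central 7·24=168. Service 744; fixed 528; total 1272.

Total cost: 1272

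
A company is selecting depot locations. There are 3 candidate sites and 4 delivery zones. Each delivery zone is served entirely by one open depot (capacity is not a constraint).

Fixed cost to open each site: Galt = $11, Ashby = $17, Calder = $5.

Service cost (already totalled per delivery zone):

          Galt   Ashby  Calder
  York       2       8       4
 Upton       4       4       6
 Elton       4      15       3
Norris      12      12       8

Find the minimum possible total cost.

Minimum total cost: 26

For any fixed open set, each delivery zone goes to its cheapest open site; total = fixed + service.
{Calder}: York→Calder 4, Upton→Calder 6, Elton→Calder 3, Norris→Calder 8. Service 21; fixed 5; total 26.
{Galt}: York→Galt 2, Upton→Galt 4, Elton→Galt 4, Norris→Galt 12. Service 22; fixed 11; total 33.
{Galt, Calder}: service 17 + fixed 16 = 33
{Galt, Ashby, Calder}: service 17 + fixed 33 = 50
No other subset beats 26.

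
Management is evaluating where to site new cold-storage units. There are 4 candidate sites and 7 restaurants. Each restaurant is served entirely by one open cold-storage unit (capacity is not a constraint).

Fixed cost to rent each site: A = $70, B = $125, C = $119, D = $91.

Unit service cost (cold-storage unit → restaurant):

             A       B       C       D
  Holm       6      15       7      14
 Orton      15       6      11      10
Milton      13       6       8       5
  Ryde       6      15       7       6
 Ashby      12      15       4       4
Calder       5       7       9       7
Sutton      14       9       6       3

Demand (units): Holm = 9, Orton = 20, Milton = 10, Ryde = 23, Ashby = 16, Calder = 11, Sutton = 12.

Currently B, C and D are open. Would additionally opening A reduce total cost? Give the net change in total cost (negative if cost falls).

No — net change +39 (cost rises by 39).

Current service cost with {B, C, D}: 548.
Adding A: each restaurant re-picks its cheapest; new service cost 517, saving 31.
Extra fixed cost: 70. Net change = 70 − 31 = 39.
(Totals: 883 → 922.)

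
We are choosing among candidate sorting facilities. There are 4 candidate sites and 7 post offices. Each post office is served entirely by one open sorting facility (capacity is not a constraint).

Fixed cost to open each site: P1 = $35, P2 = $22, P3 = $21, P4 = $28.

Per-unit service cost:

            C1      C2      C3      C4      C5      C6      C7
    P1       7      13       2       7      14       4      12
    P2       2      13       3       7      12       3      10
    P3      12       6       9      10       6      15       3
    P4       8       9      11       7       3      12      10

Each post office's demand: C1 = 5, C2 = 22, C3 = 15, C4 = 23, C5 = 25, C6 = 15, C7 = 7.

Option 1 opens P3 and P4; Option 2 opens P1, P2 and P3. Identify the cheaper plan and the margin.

Option 1: {P3, P4}: C1→P4 8·5=40, C2→P3 6·22=132, C3→P3 9·15=135, C4→P4 7·23=161, C5→P4 3·25=75, C6→P4 12·15=180, C7→P3 3·7=21. Service 744; fixed 49; total 793.
Option 2: {P1, P2, P3}: C1→P2 2·5=10, C2→P3 6·22=132, C3→P1 2·15=30, C4→P1 7·23=161, C5→P3 6·25=150, C6→P2 3·15=45, C7→P3 3·7=21. Service 549; fixed 78; total 627.
Difference: |793 − 627| = 166.

Option 2 is cheaper by 166.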